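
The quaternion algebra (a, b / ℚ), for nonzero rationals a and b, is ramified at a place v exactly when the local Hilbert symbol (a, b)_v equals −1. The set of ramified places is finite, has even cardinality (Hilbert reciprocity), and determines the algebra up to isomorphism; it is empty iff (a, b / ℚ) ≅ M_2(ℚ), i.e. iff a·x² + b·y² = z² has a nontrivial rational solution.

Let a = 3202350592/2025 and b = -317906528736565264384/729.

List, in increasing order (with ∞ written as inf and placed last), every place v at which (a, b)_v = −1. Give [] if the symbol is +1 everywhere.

[31, 37]

(a, b) ≡ (12509182, -31) mod (ℚ^×)²; places V = {2, 3, 5, 7, 19, 31, 37, 41, ∞}.
(a,b)_2: α=9, β=18; u≡7, v≡1 (mod 8); ε(u)ε(v)=1·0, αω(v)=9·0, βω(u)=18·0; sum ≡ 0  ⇒  +1.
(a,b)_31: α=1, u≡27; β=3, v≡24 (mod 31); (27|31)=-1, (24|31)=-1; sign (−1)^1·-1^3·-1^1 = -1.
(a,b)_∞: sgn(12509182)=+, sgn(-31)=−, so +1.
(a,b)_7: α=1, u≡6; β=2, v≡2 (mod 7); (6|7)=-1, (2|7)=+1; sign (−1)^0·-1^2·+1^1 = +1.
(a,b)_3: α=-4, u≡1; β=-6, v≡2 (mod 3); (1|3)=+1, (2|3)=-1; sign (−1)^0·+1^-6·-1^-4 = +1.
(a,b)_37: α=1, u≡31; β=2, v≡31 (mod 37); (31|37)=-1, (31|37)=-1; sign (−1)^0·-1^2·-1^1 = -1.
(a,b)_19: α=1, u≡16; β=2, v≡6 (mod 19); (16|19)=+1, (6|19)=+1; sign (−1)^0·+1^2·+1^1 = +1.
(a,b)_41: α=1, u≡8; β=2, v≡36 (mod 41); (8|41)=+1, (36|41)=+1; sign (−1)^0·+1^2·+1^1 = +1.
(a,b)_5: α=-2, u≡2; β=0, v≡4 (mod 5); (2|5)=-1, (4|5)=+1; sign (−1)^0·-1^0·+1^-2 = +1.
Ram(12509182, -31) = {31, 37}; no ℚ_31-point on the conic.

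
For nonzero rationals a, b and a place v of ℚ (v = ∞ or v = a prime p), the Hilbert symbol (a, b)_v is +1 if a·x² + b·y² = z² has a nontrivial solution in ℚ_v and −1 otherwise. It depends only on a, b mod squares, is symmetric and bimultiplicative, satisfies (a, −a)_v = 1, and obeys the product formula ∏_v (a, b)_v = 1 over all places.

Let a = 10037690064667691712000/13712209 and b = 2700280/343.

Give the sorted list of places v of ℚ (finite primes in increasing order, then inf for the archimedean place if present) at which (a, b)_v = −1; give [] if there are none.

[5, 17]

(a, b) ≡ (1870, 13090) mod (ℚ^×)²; places V = {2, 3, 5, 7, 11, 13, 17, 19, 23, ∞}.
(a,b)_∞: sgn(1870)=+, sgn(13090)=+, so +1.
(a,b)_2: α=9, β=3; u≡7, v≡1 (mod 8); ε(u)ε(v)=1·0, αω(v)=9·0, βω(u)=3·0; sum ≡ 0  ⇒  +1.
(a,b)_3: α=2, u≡1; β=0, v≡1 (mod 3); (1|3)=+1, (1|3)=+1; sign (−1)^0·+1^0·+1^2 = +1.
(a,b)_7: α=-2, u≡4; β=-3, v≡2 (mod 7); (4|7)=+1, (2|7)=+1; sign (−1)^0·+1^-3·+1^-2 = +1.
(a,b)_5: α=3, u≡4; β=1, v≡2 (mod 5); (4|5)=+1, (2|5)=-1; sign (−1)^0·+1^1·-1^3 = -1.
(a,b)_13: α=2, u≡11; β=0, v≡10 (mod 13); (11|13)=-1, (10|13)=+1; sign (−1)^0·-1^0·+1^2 = +1.
(a,b)_17: α=3, u≡1; β=1, v≡3 (mod 17); (1|17)=+1, (3|17)=-1; sign (−1)^0·+1^1·-1^3 = -1.
(a,b)_11: α=5, u≡5; β=1, v≡2 (mod 11); (5|11)=+1, (2|11)=-1; sign (−1)^1·+1^1·-1^5 = +1.
(a,b)_23: α=-4, u≡19; β=0, v≡6 (mod 23); (19|23)=-1, (6|23)=+1; sign (−1)^0·-1^0·+1^-4 = +1.
(a,b)_19: α=4, u≡2; β=2, v≡13 (mod 19); (2|19)=-1, (13|19)=-1; sign (−1)^0·-1^2·-1^4 = +1.
(1870, 13090 / ℚ) ramifies at {5, 17}: a division algebra.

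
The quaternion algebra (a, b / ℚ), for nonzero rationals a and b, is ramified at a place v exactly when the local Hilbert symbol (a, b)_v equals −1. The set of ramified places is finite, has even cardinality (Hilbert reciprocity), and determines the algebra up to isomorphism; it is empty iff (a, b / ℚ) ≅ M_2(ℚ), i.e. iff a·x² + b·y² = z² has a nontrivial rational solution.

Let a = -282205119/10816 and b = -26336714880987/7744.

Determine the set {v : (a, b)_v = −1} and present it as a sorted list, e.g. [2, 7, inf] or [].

[3, inf]

Mod squares: a ≡ -399, b ≡ -196707. Check v ∈ {∞, 2, 3, 7, 11, 13, 17, 19, 29}.
v=11: a=11^0·(≡8), b=11^-2·(≡8) mod 11; (8|11)=-1, (8|11)=-1; (−1)^{0·-2·5}·(-1)^-2·(-1)^0 = +1.
v=3: a=3^1·(≡2), b=3^3·(≡2) mod 3; (2|3)=-1, (2|3)=-1; (−1)^{1·3·1}·(-1)^3·(-1)^1 = -1.
v=7: a=7^1·(≡6), b=7^3·(≡2) mod 7; (6|7)=-1, (2|7)=+1; (−1)^{1·3·3}·(-1)^3·(+1)^1 = +1.
v=29: a=29^4·(≡22), b=29^3·(≡2) mod 29; (22|29)=+1, (2|29)=-1; (−1)^{4·3·14}·(+1)^3·(-1)^4 = +1.
v=∞: -399 < 0 and -196707 < 0  ⇒  (a,b)_∞ = -1.
v=17: a=17^0·(≡8), b=17^1·(≡7) mod 17; (8|17)=+1, (7|17)=-1; (−1)^{0·1·8}·(+1)^1·(-1)^0 = +1.
v=13: a=13^-2·(≡1), b=13^0·(≡1) mod 13; (1|13)=+1, (1|13)=+1; (−1)^{-2·0·6}·(+1)^0·(+1)^-2 = +1.
v=19: a=19^1·(≡9), b=19^3·(≡14) mod 19; (9|19)=+1, (14|19)=-1; (−1)^{1·3·9}·(+1)^3·(-1)^1 = +1.
v=2: v_2(a)=-6, v_2(b)=-6; units ≡ 1, 5 (mod 8); ε·ε+αω+βω = 0·0+-6·1+-6·0 ≡ 0  ⇒  (a,b)_2 = +1.
|Ram(-399, -196707)| = 2, even; anisotropic at {3, ∞}.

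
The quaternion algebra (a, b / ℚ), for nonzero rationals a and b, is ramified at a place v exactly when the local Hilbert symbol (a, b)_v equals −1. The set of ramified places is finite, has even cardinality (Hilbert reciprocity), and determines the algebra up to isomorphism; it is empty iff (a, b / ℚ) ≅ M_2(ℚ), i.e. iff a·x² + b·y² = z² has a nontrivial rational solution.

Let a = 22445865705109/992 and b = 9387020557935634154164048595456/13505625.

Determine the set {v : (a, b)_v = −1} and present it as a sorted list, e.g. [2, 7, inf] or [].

(a, b) ≡ (44487542, 1034) mod (ℚ^×)²; places V = {2, 3, 5, 7, 11, 13, 17, 31, 37, 41, 43, 47, ∞}.
(a,b)_5: α=0, u≡2; β=-4, v≡4 (mod 5); (2|5)=-1, (4|5)=+1; sign (−1)^0·-1^-4·+1^0 = +1.
(a,b)_3: α=0, u≡2; β=-2, v≡2 (mod 3); (2|3)=-1, (2|3)=-1; sign (−1)^0·-1^-2·-1^0 = +1.
(a,b)_47: α=2, u≡34; β=5, v≡11 (mod 47); (34|47)=+1, (11|47)=-1; sign (−1)^0·+1^5·-1^2 = +1.
(a,b)_7: α=2, u≡4; β=-4, v≡5 (mod 7); (4|7)=+1, (5|7)=-1; sign (−1)^0·+1^-4·-1^2 = +1.
(a,b)_13: α=0, u≡7; β=2, v≡5 (mod 13); (7|13)=-1, (5|13)=-1; sign (−1)^0·-1^2·-1^0 = +1.
(a,b)_43: α=1, u≡9; β=2, v≡22 (mod 43); (9|43)=+1, (22|43)=-1; sign (−1)^0·+1^2·-1^1 = -1.
(a,b)_41: α=1, u≡19; β=2, v≡25 (mod 41); (19|41)=-1, (25|41)=+1; sign (−1)^0·-1^2·+1^1 = +1.
(a,b)_37: α=1, u≡6; β=2, v≡35 (mod 37); (6|37)=-1, (35|37)=-1; sign (−1)^0·-1^2·-1^1 = -1.
(a,b)_11: α=1, u≡7; β=3, v≡7 (mod 11); (7|11)=-1, (7|11)=-1; sign (−1)^1·-1^3·-1^1 = -1.
(a,b)_17: α=2, u≡13; β=4, v≡14 (mod 17); (13|17)=+1, (14|17)=-1; sign (−1)^0·+1^4·-1^2 = +1.
(a,b)_∞: sgn(44487542)=+, sgn(1034)=+, so +1.
(a,b)_31: α=-1, u≡24; β=0, v≡22 (mod 31); (24|31)=-1, (22|31)=-1; sign (−1)^0·-1^0·-1^-1 = -1.
(a,b)_2: α=-5, β=9; u≡3, v≡5 (mod 8); ε(u)ε(v)=1·0, αω(v)=-5·1, βω(u)=9·1; sum ≡ 0  ⇒  +1.
Ram(44487542, 1034) = {11, 31, 37, 43}; no ℚ_11-point on the conic.

[11, 31, 37, 43]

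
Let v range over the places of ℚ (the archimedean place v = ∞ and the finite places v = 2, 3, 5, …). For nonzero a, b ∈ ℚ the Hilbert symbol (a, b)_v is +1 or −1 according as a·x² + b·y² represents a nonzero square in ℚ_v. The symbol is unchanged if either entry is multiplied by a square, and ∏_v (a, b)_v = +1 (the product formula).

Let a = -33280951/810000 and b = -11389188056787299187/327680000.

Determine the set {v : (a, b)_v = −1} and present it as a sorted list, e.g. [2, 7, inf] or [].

(a, b) ≡ (-319, -569734) mod (ℚ^×)²; places V = {2, 3, 5, 11, 13, 17, 19, 29, 47, ∞}.
(a,b)_2: α=-4, β=-19; u≡1, v≡5 (mod 8); ε(u)ε(v)=0·0, αω(v)=-4·1, βω(u)=-19·0; sum ≡ 0  ⇒  +1.
(a,b)_5: α=-4, u≡4; β=-4, v≡1 (mod 5); (4|5)=+1, (1|5)=+1; sign (−1)^0·+1^-4·+1^-4 = +1.
(a,b)_19: α=2, u≡17; β=1, v≡2 (mod 19); (17|19)=+1, (2|19)=-1; sign (−1)^0·+1^1·-1^2 = +1.
(a,b)_29: α=1, u≡27; β=1, v≡25 (mod 29); (27|29)=-1, (25|29)=+1; sign (−1)^0·-1^1·+1^1 = -1.
(a,b)_∞: sgn(-319)=−, sgn(-569734)=−, so -1.
(a,b)_17: α=2, u≡16; β=6, v≡8 (mod 17); (16|17)=+1, (8|17)=+1; sign (−1)^0·+1^6·+1^2 = +1.
(a,b)_47: α=0, u≡39; β=1, v≡28 (mod 47); (39|47)=-1, (28|47)=+1; sign (−1)^0·-1^1·+1^0 = -1.
(a,b)_11: α=1, u≡5; β=3, v≡9 (mod 11); (5|11)=+1, (9|11)=+1; sign (−1)^1·+1^3·+1^1 = -1.
(a,b)_3: α=-4, u≡2; β=4, v≡2 (mod 3); (2|3)=-1, (2|3)=-1; sign (−1)^0·-1^4·-1^-4 = +1.
(a,b)_13: α=0, u≡7; β=2, v≡1 (mod 13); (7|13)=-1, (1|13)=+1; sign (−1)^0·-1^2·+1^0 = +1.
(-319, -569734 / ℚ) ramifies at {11, 29, 47, ∞}: a division algebra.

[11, 29, 47, inf]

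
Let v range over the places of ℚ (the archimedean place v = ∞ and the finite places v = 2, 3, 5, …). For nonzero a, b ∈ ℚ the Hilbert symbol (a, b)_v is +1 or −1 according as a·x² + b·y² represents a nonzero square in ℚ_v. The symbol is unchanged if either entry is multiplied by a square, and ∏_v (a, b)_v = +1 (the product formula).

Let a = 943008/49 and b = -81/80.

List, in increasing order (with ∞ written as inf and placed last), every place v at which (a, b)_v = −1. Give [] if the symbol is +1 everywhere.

[2, 5, 11, 19]

(a, b) ≡ (58938, -5) mod (ℚ^×)²; places V = {2, 3, 5, 7, 11, 19, 47, ∞}.
(a,b)_19: α=1, u≡9; β=0, v≡13 (mod 19); (9|19)=+1, (13|19)=-1; sign (−1)^0·+1^0·-1^1 = -1.
(a,b)_11: α=1, u≡1; β=0, v≡6 (mod 11); (1|11)=+1, (6|11)=-1; sign (−1)^0·+1^0·-1^1 = -1.
(a,b)_∞: sgn(58938)=+, sgn(-5)=−, so +1.
(a,b)_47: α=1, u≡21; β=0, v≡36 (mod 47); (21|47)=+1, (36|47)=+1; sign (−1)^0·+1^0·+1^1 = +1.
(a,b)_5: α=0, u≡2; β=-1, v≡4 (mod 5); (2|5)=-1, (4|5)=+1; sign (−1)^0·-1^-1·+1^0 = -1.
(a,b)_2: α=5, β=-4; u≡5, v≡3 (mod 8); ε(u)ε(v)=0·1, αω(v)=5·1, βω(u)=-4·1; sum ≡ 1  ⇒  -1.
(a,b)_7: α=-2, u≡3; β=0, v≡1 (mod 7); (3|7)=-1, (1|7)=+1; sign (−1)^0·-1^0·+1^-2 = +1.
(a,b)_3: α=1, u≡2; β=4, v≡1 (mod 3); (2|3)=-1, (1|3)=+1; sign (−1)^0·-1^4·+1^1 = +1.
Ram(58938, -5) = {2, 5, 11, 19}; no ℚ_2-point on the conic.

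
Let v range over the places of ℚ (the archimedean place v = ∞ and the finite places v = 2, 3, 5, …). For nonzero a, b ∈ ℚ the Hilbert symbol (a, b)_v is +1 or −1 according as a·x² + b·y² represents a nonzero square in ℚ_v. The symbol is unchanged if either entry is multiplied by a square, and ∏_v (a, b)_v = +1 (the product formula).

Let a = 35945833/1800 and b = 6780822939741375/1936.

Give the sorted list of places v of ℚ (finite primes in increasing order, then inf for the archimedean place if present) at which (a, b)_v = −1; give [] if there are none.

[7, 31]

(a, b) ≡ (434, 1295) mod (ℚ^×)²; places V = {2, 3, 5, 7, 11, 19, 31, 37, ∞}.
(a,b)_∞: sgn(434)=+, sgn(1295)=+, so +1.
(a,b)_3: α=-2, u≡2; β=2, v≡2 (mod 3); (2|3)=-1, (2|3)=-1; sign (−1)^0·-1^2·-1^-2 = +1.
(a,b)_11: α=2, u≡1; β=-2, v≡6 (mod 11); (1|11)=+1, (6|11)=-1; sign (−1)^0·+1^-2·-1^2 = +1.
(a,b)_19: α=0, u≡4; β=2, v≡3 (mod 19); (4|19)=+1, (3|19)=-1; sign (−1)^0·+1^2·-1^0 = +1.
(a,b)_31: α=1, u≡25; β=2, v≡23 (mod 31); (25|31)=+1, (23|31)=-1; sign (−1)^0·+1^2·-1^1 = -1.
(a,b)_7: α=1, u≡3; β=3, v≡3 (mod 7); (3|7)=-1, (3|7)=-1; sign (−1)^1·-1^3·-1^1 = -1.
(a,b)_37: α=2, u≡1; β=3, v≡20 (mod 37); (1|37)=+1, (20|37)=-1; sign (−1)^0·+1^3·-1^2 = +1.
(a,b)_5: α=-2, u≡4; β=3, v≡1 (mod 5); (4|5)=+1, (1|5)=+1; sign (−1)^0·+1^3·+1^-2 = +1.
(a,b)_2: α=-3, β=-4; u≡1, v≡7 (mod 8); ε(u)ε(v)=0·1, αω(v)=-3·0, βω(u)=-4·0; sum ≡ 0  ⇒  +1.
|Ram(434, 1295)| = 2, even; anisotropic at {7, 31}.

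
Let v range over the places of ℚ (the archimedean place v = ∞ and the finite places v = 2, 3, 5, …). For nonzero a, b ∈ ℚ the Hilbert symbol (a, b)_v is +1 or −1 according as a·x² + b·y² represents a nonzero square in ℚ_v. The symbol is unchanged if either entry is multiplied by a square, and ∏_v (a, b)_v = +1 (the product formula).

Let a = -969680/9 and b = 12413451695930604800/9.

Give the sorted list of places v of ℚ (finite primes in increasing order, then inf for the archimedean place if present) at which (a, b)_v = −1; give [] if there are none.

(a, b) ≡ (-60605, 13201877) mod (ℚ^×)²; places V = {2, 3, 5, 13, 17, 23, 31, 41, 47, ∞}.
(a,b)_3: α=-2, u≡1; β=-2, v≡2 (mod 3); (1|3)=+1, (2|3)=-1; sign (−1)^0·+1^-2·-1^-2 = +1.
(a,b)_5: α=1, u≡1; β=2, v≡3 (mod 5); (1|5)=+1, (3|5)=-1; sign (−1)^0·+1^2·-1^1 = -1.
(a,b)_∞: sgn(-60605)=−, sgn(13201877)=+, so +1.
(a,b)_2: α=4, β=8; u≡3, v≡5 (mod 8); ε(u)ε(v)=1·0, αω(v)=4·1, βω(u)=8·1; sum ≡ 0  ⇒  +1.
(a,b)_23: α=1, u≡5; β=2, v≡17 (mod 23); (5|23)=-1, (17|23)=-1; sign (−1)^0·-1^2·-1^1 = -1.
(a,b)_13: α=0, u≡9; β=1, v≡8 (mod 13); (9|13)=+1, (8|13)=-1; sign (−1)^0·+1^1·-1^0 = +1.
(a,b)_41: α=0, u≡24; β=1, v≡22 (mod 41); (24|41)=-1, (22|41)=-1; sign (−1)^0·-1^1·-1^0 = -1.
(a,b)_47: α=0, u≡34; β=1, v≡41 (mod 47); (34|47)=+1, (41|47)=-1; sign (−1)^0·+1^1·-1^0 = +1.
(a,b)_31: α=1, u≡24; β=3, v≡16 (mod 31); (24|31)=-1, (16|31)=+1; sign (−1)^1·-1^3·+1^1 = +1.
(a,b)_17: α=1, u≡7; β=3, v≡13 (mod 17); (7|17)=-1, (13|17)=+1; sign (−1)^0·-1^3·+1^1 = -1.
|Ram(-60605, 13201877)| = 4, even; anisotropic at {5, 17, 23, 41}.

[5, 17, 23, 41]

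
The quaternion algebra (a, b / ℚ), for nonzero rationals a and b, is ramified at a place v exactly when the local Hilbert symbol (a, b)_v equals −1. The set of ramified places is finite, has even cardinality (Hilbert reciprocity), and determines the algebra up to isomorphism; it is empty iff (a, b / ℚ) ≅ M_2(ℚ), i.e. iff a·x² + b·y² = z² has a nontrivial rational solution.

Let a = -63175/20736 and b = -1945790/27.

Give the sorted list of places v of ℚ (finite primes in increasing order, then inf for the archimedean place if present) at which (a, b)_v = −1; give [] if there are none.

Mod squares: a ≡ -7, b ≡ -330. Check v ∈ {∞, 2, 3, 5, 7, 11, 19}.
v=19: a=19^2·(≡13), b=19^2·(≡15) mod 19; (13|19)=-1, (15|19)=-1; (−1)^{2·2·9}·(-1)^2·(-1)^2 = +1.
v=3: a=3^-4·(≡2), b=3^-3·(≡1) mod 3; (2|3)=-1, (1|3)=+1; (−1)^{-4·-3·1}·(-1)^-3·(+1)^-4 = -1.
v=2: v_2(a)=-8, v_2(b)=1; units ≡ 1, 3 (mod 8); ε·ε+αω+βω = 0·1+-8·1+1·0 ≡ 0  ⇒  (a,b)_2 = +1.
v=7: a=7^1·(≡6), b=7^2·(≡6) mod 7; (6|7)=-1, (6|7)=-1; (−1)^{1·2·3}·(-1)^2·(-1)^1 = -1.
v=5: a=5^2·(≡3), b=5^1·(≡1) mod 5; (3|5)=-1, (1|5)=+1; (−1)^{2·1·2}·(-1)^1·(+1)^2 = -1.
v=11: a=11^0·(≡9), b=11^1·(≡9) mod 11; (9|11)=+1, (9|11)=+1; (−1)^{0·1·5}·(+1)^1·(+1)^0 = +1.
v=∞: -7 < 0 and -330 < 0  ⇒  (a,b)_∞ = -1.
(-7, -330 / ℚ) ramifies at {3, 5, 7, ∞}: a division algebra.

[3, 5, 7, inf]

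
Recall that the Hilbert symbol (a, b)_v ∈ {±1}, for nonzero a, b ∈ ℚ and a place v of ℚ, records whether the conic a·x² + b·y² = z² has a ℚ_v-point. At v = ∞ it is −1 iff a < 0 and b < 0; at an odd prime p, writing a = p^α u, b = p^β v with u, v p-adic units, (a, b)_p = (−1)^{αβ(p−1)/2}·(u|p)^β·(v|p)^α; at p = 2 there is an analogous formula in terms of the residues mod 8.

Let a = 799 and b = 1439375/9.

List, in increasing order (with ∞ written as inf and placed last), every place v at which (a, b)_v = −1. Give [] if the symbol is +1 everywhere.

(a, b) ≡ (799, 47) mod (ℚ^×)²; places V = {2, 3, 5, 7, 17, 47, ∞}.
(a,b)_47: α=1, u≡17; β=1, v≡24 (mod 47); (17|47)=+1, (24|47)=+1; sign (−1)^1·+1^1·+1^1 = -1.
(a,b)_∞: sgn(799)=+, sgn(47)=+, so +1.
(a,b)_7: α=0, u≡1; β=2, v≡5 (mod 7); (1|7)=+1, (5|7)=-1; sign (−1)^0·+1^2·-1^0 = +1.
(a,b)_17: α=1, u≡13; β=0, v≡4 (mod 17); (13|17)=+1, (4|17)=+1; sign (−1)^0·+1^0·+1^1 = +1.
(a,b)_5: α=0, u≡4; β=4, v≡2 (mod 5); (4|5)=+1, (2|5)=-1; sign (−1)^0·+1^4·-1^0 = +1.
(a,b)_2: α=0, β=0; u≡7, v≡7 (mod 8); ε(u)ε(v)=1·1, αω(v)=0·0, βω(u)=0·0; sum ≡ 1  ⇒  -1.
(a,b)_3: α=0, u≡1; β=-2, v≡2 (mod 3); (1|3)=+1, (2|3)=-1; sign (−1)^0·+1^-2·-1^0 = +1.
Ram(799, 47) = {2, 47}; no ℚ_2-point on the conic.

[2, 47]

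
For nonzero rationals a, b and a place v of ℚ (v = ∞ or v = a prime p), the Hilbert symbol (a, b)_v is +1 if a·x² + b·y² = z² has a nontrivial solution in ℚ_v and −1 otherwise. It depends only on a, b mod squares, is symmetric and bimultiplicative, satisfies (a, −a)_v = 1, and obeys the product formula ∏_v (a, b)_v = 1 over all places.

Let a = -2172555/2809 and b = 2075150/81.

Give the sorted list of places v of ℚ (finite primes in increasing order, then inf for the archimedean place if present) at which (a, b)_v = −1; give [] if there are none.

[2, 3, 7, 19]

Mod squares: a ≡ -1995, b ≡ 14. Check v ∈ {∞, 2, 3, 5, 7, 11, 19, 53}.
v=3: a=3^3·(≡1), b=3^-4·(≡2) mod 3; (1|3)=+1, (2|3)=-1; (−1)^{3·-4·1}·(+1)^-4·(-1)^3 = -1.
v=7: a=7^1·(≡4), b=7^3·(≡4) mod 7; (4|7)=+1, (4|7)=+1; (−1)^{1·3·3}·(+1)^3·(+1)^1 = -1.
v=11: a=11^2·(≡2), b=11^2·(≡3) mod 11; (2|11)=-1, (3|11)=+1; (−1)^{2·2·5}·(-1)^2·(+1)^2 = +1.
v=2: v_2(a)=0, v_2(b)=1; units ≡ 5, 7 (mod 8); ε·ε+αω+βω = 0·1+0·0+1·1 ≡ 1  ⇒  (a,b)_2 = -1.
v=∞: -1995 < 0 and 14 > 0  ⇒  (a,b)_∞ = +1.
v=53: a=53^-2·(≡21), b=53^0·(≡45) mod 53; (21|53)=-1, (45|53)=-1; (−1)^{-2·0·26}·(-1)^0·(-1)^-2 = +1.
v=5: a=5^1·(≡1), b=5^2·(≡1) mod 5; (1|5)=+1, (1|5)=+1; (−1)^{1·2·2}·(+1)^2·(+1)^1 = +1.
v=19: a=19^1·(≡1), b=19^0·(≡13) mod 19; (1|19)=+1, (13|19)=-1; (−1)^{1·0·9}·(+1)^0·(-1)^1 = -1.
(-1995, 14 / ℚ) ramifies at {2, 3, 7, 19}: a division algebra.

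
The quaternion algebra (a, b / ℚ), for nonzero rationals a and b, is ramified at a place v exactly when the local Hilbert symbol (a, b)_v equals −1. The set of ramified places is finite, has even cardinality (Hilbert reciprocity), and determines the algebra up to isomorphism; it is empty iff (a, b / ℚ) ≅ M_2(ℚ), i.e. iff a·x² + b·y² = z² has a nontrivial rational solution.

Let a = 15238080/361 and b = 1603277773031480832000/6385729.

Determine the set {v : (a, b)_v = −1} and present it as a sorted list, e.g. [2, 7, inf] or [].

[2, 37]

(a, b) ≡ (26455, 767195) mod (ℚ^×)²; places V = {2, 3, 5, 7, 11, 13, 19, 29, 37, ∞}.
(a,b)_2: α=6, β=12; u≡7, v≡3 (mod 8); ε(u)ε(v)=1·1, αω(v)=6·1, βω(u)=12·0; sum ≡ 1  ⇒  -1.
(a,b)_7: α=0, u≡1; β=-2, v≡4 (mod 7); (1|7)=+1, (4|7)=+1; sign (−1)^0·+1^-2·+1^0 = +1.
(a,b)_13: α=1, u≡8; β=3, v≡11 (mod 13); (8|13)=-1, (11|13)=-1; sign (−1)^0·-1^3·-1^1 = +1.
(a,b)_3: α=2, u≡1; β=6, v≡2 (mod 3); (1|3)=+1, (2|3)=-1; sign (−1)^0·+1^6·-1^2 = +1.
(a,b)_5: α=1, u≡1; β=3, v≡4 (mod 5); (1|5)=+1, (4|5)=+1; sign (−1)^0·+1^3·+1^1 = +1.
(a,b)_19: α=-2, u≡4; β=-4, v≡13 (mod 19); (4|19)=+1, (13|19)=-1; sign (−1)^0·+1^-4·-1^-2 = +1.
(a,b)_37: α=1, u≡9; β=3, v≡14 (mod 37); (9|37)=+1, (14|37)=-1; sign (−1)^0·+1^3·-1^1 = -1.
(a,b)_29: α=0, u≡9; β=1, v≡13 (mod 29); (9|29)=+1, (13|29)=+1; sign (−1)^0·+1^1·+1^0 = +1.
(a,b)_11: α=1, u≡8; β=3, v≡4 (mod 11); (8|11)=-1, (4|11)=+1; sign (−1)^1·-1^3·+1^1 = +1.
(a,b)_∞: sgn(26455)=+, sgn(767195)=+, so +1.
(26455, 767195 / ℚ) ramifies at {2, 37}: a division algebra.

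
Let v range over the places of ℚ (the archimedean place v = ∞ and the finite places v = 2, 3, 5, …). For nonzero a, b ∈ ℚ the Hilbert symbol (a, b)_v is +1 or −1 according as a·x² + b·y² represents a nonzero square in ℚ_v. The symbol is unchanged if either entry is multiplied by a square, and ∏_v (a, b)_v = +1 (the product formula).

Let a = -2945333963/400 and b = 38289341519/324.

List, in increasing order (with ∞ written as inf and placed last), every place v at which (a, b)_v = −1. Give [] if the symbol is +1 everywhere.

(a, b) ≡ (-84227, 6479) mod (ℚ^×)²; places V = {2, 3, 5, 11, 13, 17, 19, 31, ∞}.
(a,b)_∞: sgn(-84227)=−, sgn(6479)=+, so +1.
(a,b)_2: α=-4, β=-2; u≡5, v≡7 (mod 8); ε(u)ε(v)=0·1, αω(v)=-4·0, βω(u)=-2·1; sum ≡ 0  ⇒  +1.
(a,b)_11: α=3, u≡2; β=3, v≡10 (mod 11); (2|11)=-1, (10|11)=-1; sign (−1)^1·-1^3·-1^3 = -1.
(a,b)_13: α=1, u≡7; β=2, v≡5 (mod 13); (7|13)=-1, (5|13)=-1; sign (−1)^0·-1^2·-1^1 = -1.
(a,b)_17: α=2, u≡15; β=2, v≡13 (mod 17); (15|17)=+1, (13|17)=+1; sign (−1)^0·+1^2·+1^2 = +1.
(a,b)_3: α=0, u≡1; β=-4, v≡2 (mod 3); (1|3)=+1, (2|3)=-1; sign (−1)^0·+1^-4·-1^0 = +1.
(a,b)_5: α=-2, u≡2; β=0, v≡1 (mod 5); (2|5)=-1, (1|5)=+1; sign (−1)^0·-1^0·+1^-2 = +1.
(a,b)_19: α=1, u≡3; β=1, v≡18 (mod 19); (3|19)=-1, (18|19)=-1; sign (−1)^1·-1^1·-1^1 = -1.
(a,b)_31: α=1, u≡17; β=1, v≡23 (mod 31); (17|31)=-1, (23|31)=-1; sign (−1)^1·-1^1·-1^1 = -1.
|Ram(-84227, 6479)| = 4, even; anisotropic at {11, 13, 19, 31}.

[11, 13, 19, 31]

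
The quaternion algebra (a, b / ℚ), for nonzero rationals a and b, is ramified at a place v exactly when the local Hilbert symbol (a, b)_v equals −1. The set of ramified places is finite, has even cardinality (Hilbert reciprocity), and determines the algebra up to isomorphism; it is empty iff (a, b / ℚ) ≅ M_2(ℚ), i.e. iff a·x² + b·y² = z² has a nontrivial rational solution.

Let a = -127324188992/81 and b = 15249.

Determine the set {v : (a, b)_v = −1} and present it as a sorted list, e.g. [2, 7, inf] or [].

[7, 23]

(a, b) ≡ (-77, 15249) mod (ℚ^×)²; places V = {2, 3, 7, 11, 13, 17, 23, ∞}.
(a,b)_13: α=2, u≡4; β=1, v≡3 (mod 13); (4|13)=+1, (3|13)=+1; sign (−1)^0·+1^1·+1^2 = +1.
(a,b)_2: α=6, β=0; u≡3, v≡1 (mod 8); ε(u)ε(v)=1·0, αω(v)=6·0, βω(u)=0·1; sum ≡ 0  ⇒  +1.
(a,b)_17: α=2, u≡1; β=1, v≡13 (mod 17); (1|17)=+1, (13|17)=+1; sign (−1)^0·+1^1·+1^2 = +1.
(a,b)_∞: sgn(-77)=−, sgn(15249)=+, so +1.
(a,b)_3: α=-4, u≡1; β=1, v≡1 (mod 3); (1|3)=+1, (1|3)=+1; sign (−1)^0·+1^1·+1^-4 = +1.
(a,b)_7: α=1, u≡6; β=0, v≡3 (mod 7); (6|7)=-1, (3|7)=-1; sign (−1)^0·-1^0·-1^1 = -1.
(a,b)_11: α=1, u≡9; β=0, v≡3 (mod 11); (9|11)=+1, (3|11)=+1; sign (−1)^0·+1^0·+1^1 = +1.
(a,b)_23: α=2, u≡17; β=1, v≡19 (mod 23); (17|23)=-1, (19|23)=-1; sign (−1)^0·-1^1·-1^2 = -1.
Ram(-77, 15249) = {7, 23}; no ℚ_7-point on the conic.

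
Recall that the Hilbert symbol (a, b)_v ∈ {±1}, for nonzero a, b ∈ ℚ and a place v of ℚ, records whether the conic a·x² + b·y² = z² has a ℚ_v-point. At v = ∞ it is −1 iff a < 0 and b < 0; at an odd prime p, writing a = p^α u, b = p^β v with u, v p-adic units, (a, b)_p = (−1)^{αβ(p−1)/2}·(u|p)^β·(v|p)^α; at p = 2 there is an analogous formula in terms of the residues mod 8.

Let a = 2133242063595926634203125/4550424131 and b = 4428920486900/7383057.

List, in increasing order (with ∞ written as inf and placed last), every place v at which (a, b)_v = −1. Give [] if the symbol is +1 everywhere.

(a, b) ≡ (51359, 6317157) mod (ℚ^×)²; places V = {2, 3, 5, 7, 11, 13, 23, 29, 37, 41, 43, ∞}.
(a,b)_41: α=2, u≡3; β=1, v≡31 (mod 41); (3|41)=-1, (31|41)=+1; sign (−1)^0·-1^1·+1^2 = -1.
(a,b)_5: α=6, u≡4; β=2, v≡3 (mod 5); (4|5)=+1, (3|5)=-1; sign (−1)^0·+1^2·-1^6 = +1.
(a,b)_∞: sgn(51359)=+, sgn(6317157)=+, so +1.
(a,b)_11: α=-3, u≡9; β=-3, v≡10 (mod 11); (9|11)=+1, (10|11)=-1; sign (−1)^1·+1^-3·-1^-3 = +1.
(a,b)_29: α=3, u≡2; β=1, v≡17 (mod 29); (2|29)=-1, (17|29)=-1; sign (−1)^0·-1^1·-1^3 = +1.
(a,b)_43: α=-4, u≡1; β=-2, v≡42 (mod 43); (1|43)=+1, (42|43)=-1; sign (−1)^0·+1^-2·-1^-4 = +1.
(a,b)_2: α=0, β=2; u≡7, v≡5 (mod 8); ε(u)ε(v)=1·0, αω(v)=0·1, βω(u)=2·0; sum ≡ 0  ⇒  +1.
(a,b)_23: α=3, u≡1; β=1, v≡8 (mod 23); (1|23)=+1, (8|23)=+1; sign (−1)^1·+1^1·+1^3 = -1.
(a,b)_13: α=4, u≡10; β=2, v≡11 (mod 13); (10|13)=+1, (11|13)=-1; sign (−1)^0·+1^2·-1^4 = +1.
(a,b)_37: α=2, u≡33; β=2, v≡27 (mod 37); (33|37)=+1, (27|37)=+1; sign (−1)^0·+1^2·+1^2 = +1.
(a,b)_7: α=1, u≡4; β=1, v≡4 (mod 7); (4|7)=+1, (4|7)=+1; sign (−1)^1·+1^1·+1^1 = -1.
(a,b)_3: α=0, u≡2; β=-1, v≡1 (mod 3); (2|3)=-1, (1|3)=+1; sign (−1)^0·-1^-1·+1^0 = -1.
|Ram(51359, 6317157)| = 4, even; anisotropic at {3, 7, 23, 41}.

[3, 7, 23, 41]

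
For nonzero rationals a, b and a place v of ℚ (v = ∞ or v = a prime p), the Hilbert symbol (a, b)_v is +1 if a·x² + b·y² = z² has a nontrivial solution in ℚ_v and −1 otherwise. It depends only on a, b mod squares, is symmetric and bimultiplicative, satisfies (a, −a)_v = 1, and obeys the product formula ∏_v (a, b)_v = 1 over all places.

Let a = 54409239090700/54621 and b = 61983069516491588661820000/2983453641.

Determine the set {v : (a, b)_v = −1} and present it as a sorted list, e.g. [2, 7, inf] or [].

[2, 7, 13, 29]

Mod squares: a ≡ 14007, b ≡ 598. Check v ∈ {∞, 2, 3, 5, 7, 13, 17, 23, 29}.
v=5: a=5^2·(≡3), b=5^4·(≡2) mod 5; (3|5)=-1, (2|5)=-1; (−1)^{2·4·2}·(-1)^4·(-1)^2 = +1.
v=23: a=23^1·(≡22), b=23^3·(≡4) mod 23; (22|23)=-1, (4|23)=+1; (−1)^{1·3·11}·(-1)^3·(+1)^1 = +1.
v=2: v_2(a)=2, v_2(b)=5; units ≡ 7, 3 (mod 8); ε·ε+αω+βω = 1·1+2·1+5·0 ≡ 1  ⇒  (a,b)_2 = -1.
v=13: a=13^8·(≡11), b=13^13·(≡2) mod 13; (11|13)=-1, (2|13)=-1; (−1)^{8·13·6}·(-1)^13·(-1)^8 = -1.
v=3: a=3^-3·(≡1), b=3^-6·(≡1) mod 3; (1|3)=+1, (1|3)=+1; (−1)^{-3·-6·1}·(+1)^-6·(+1)^-3 = +1.
v=7: a=7^-1·(≡5), b=7^-2·(≡5) mod 7; (5|7)=-1, (5|7)=-1; (−1)^{-1·-2·3}·(-1)^-2·(-1)^-1 = -1.
v=∞: 14007 > 0 and 598 > 0  ⇒  (a,b)_∞ = +1.
v=29: a=29^1·(≡2), b=29^2·(≡11) mod 29; (2|29)=-1, (11|29)=-1; (−1)^{1·2·14}·(-1)^2·(-1)^1 = -1.
v=17: a=17^-2·(≡13), b=17^-4·(≡14) mod 17; (13|17)=+1, (14|17)=-1; (−1)^{-2·-4·8}·(+1)^-4·(-1)^-2 = +1.
(14007, 598 / ℚ) ramifies at {2, 7, 13, 29}: a division algebra.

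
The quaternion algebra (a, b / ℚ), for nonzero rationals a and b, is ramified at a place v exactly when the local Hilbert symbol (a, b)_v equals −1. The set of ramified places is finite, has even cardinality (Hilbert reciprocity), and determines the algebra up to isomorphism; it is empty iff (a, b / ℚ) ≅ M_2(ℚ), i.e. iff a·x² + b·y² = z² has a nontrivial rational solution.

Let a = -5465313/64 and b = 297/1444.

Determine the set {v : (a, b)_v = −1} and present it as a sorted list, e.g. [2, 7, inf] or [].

(a, b) ≡ (-17, 33) mod (ℚ^×)²; places V = {2, 3, 7, 11, 17, 19, ∞}.
(a,b)_7: α=2, u≡1; β=0, v≡5 (mod 7); (1|7)=+1, (5|7)=-1; sign (−1)^0·+1^0·-1^2 = +1.
(a,b)_11: α=0, u≡9; β=1, v≡9 (mod 11); (9|11)=+1, (9|11)=+1; sign (−1)^0·+1^1·+1^0 = +1.
(a,b)_∞: sgn(-17)=−, sgn(33)=+, so +1.
(a,b)_17: α=1, u≡9; β=0, v≡9 (mod 17); (9|17)=+1, (9|17)=+1; sign (−1)^0·+1^0·+1^1 = +1.
(a,b)_2: α=-6, β=-2; u≡7, v≡1 (mod 8); ε(u)ε(v)=1·0, αω(v)=-6·0, βω(u)=-2·0; sum ≡ 0  ⇒  +1.
(a,b)_3: α=8, u≡1; β=3, v≡2 (mod 3); (1|3)=+1, (2|3)=-1; sign (−1)^0·+1^3·-1^8 = +1.
(a,b)_19: α=0, u≡8; β=-2, v≡3 (mod 19); (8|19)=-1, (3|19)=-1; sign (−1)^0·-1^-2·-1^0 = +1.
Every local symbol is +1, so the conic -17·x² + 33·y² = z² has ℚ_v-points for all v and hence a ℚ-point; (a, b / ℚ) ≅ M_2(ℚ).

[]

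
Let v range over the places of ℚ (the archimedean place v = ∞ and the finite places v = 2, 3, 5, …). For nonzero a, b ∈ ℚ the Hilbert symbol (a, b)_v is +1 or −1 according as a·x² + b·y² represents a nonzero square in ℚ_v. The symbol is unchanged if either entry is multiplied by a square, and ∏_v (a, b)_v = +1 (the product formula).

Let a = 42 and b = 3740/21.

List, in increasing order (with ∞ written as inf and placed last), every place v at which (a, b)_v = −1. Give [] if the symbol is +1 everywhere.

[2, 3, 5, 7]

Mod squares: a ≡ 42, b ≡ 19635. Check v ∈ {∞, 2, 3, 5, 7, 11, 17}.
v=5: a=5^0·(≡2), b=5^1·(≡3) mod 5; (2|5)=-1, (3|5)=-1; (−1)^{0·1·2}·(-1)^1·(-1)^0 = -1.
v=2: v_2(a)=1, v_2(b)=2; units ≡ 5, 3 (mod 8); ε·ε+αω+βω = 0·1+1·1+2·1 ≡ 1  ⇒  (a,b)_2 = -1.
v=7: a=7^1·(≡6), b=7^-1·(≡3) mod 7; (6|7)=-1, (3|7)=-1; (−1)^{1·-1·3}·(-1)^-1·(-1)^1 = -1.
v=3: a=3^1·(≡2), b=3^-1·(≡2) mod 3; (2|3)=-1, (2|3)=-1; (−1)^{1·-1·1}·(-1)^-1·(-1)^1 = -1.
v=∞: 42 > 0 and 19635 > 0  ⇒  (a,b)_∞ = +1.
v=17: a=17^0·(≡8), b=17^1·(≡4) mod 17; (8|17)=+1, (4|17)=+1; (−1)^{0·1·8}·(+1)^1·(+1)^0 = +1.
v=11: a=11^0·(≡9), b=11^1·(≡1) mod 11; (9|11)=+1, (1|11)=+1; (−1)^{0·1·5}·(+1)^1·(+1)^0 = +1.
Ram(42, 19635) = {2, 3, 5, 7}; no ℚ_2-point on the conic.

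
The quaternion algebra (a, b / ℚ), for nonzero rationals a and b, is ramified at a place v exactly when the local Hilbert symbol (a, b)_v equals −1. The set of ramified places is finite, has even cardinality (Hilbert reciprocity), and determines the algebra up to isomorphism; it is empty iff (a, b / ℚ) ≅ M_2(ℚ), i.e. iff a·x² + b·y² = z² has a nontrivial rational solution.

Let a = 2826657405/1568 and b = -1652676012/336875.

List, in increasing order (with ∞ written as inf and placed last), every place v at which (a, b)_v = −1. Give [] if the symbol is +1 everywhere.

[5, 17, 19, 29]

(a, b) ≡ (64090, -3553) mod (ℚ^×)²; places V = {2, 3, 5, 7, 11, 13, 17, 19, 29, ∞}.
(a,b)_17: α=1, u≡2; β=1, v≡5 (mod 17); (2|17)=+1, (5|17)=-1; sign (−1)^0·+1^1·-1^1 = -1.
(a,b)_3: α=6, u≡1; β=2, v≡2 (mod 3); (1|3)=+1, (2|3)=-1; sign (−1)^0·+1^2·-1^6 = +1.
(a,b)_7: α=-2, u≡3; β=-2, v≡6 (mod 7); (3|7)=-1, (6|7)=-1; sign (−1)^0·-1^-2·-1^-2 = +1.
(a,b)_19: α=0, u≡14; β=1, v≡8 (mod 19); (14|19)=-1, (8|19)=-1; sign (−1)^0·-1^1·-1^0 = -1.
(a,b)_2: α=-5, β=2; u≡5, v≡7 (mod 8); ε(u)ε(v)=0·1, αω(v)=-5·0, βω(u)=2·1; sum ≡ 0  ⇒  +1.
(a,b)_∞: sgn(64090)=+, sgn(-3553)=−, so +1.
(a,b)_29: α=1, u≡1; β=2, v≡18 (mod 29); (1|29)=+1, (18|29)=-1; sign (−1)^0·+1^2·-1^1 = -1.
(a,b)_11: α=2, u≡1; β=-1, v≡2 (mod 11); (1|11)=+1, (2|11)=-1; sign (−1)^0·+1^-1·-1^2 = +1.
(a,b)_5: α=1, u≡2; β=-4, v≡2 (mod 5); (2|5)=-1, (2|5)=-1; sign (−1)^0·-1^-4·-1^1 = -1.
(a,b)_13: α=1, u≡4; β=2, v≡4 (mod 13); (4|13)=+1, (4|13)=+1; sign (−1)^0·+1^2·+1^1 = +1.
|Ram(64090, -3553)| = 4, even; anisotropic at {5, 17, 19, 29}.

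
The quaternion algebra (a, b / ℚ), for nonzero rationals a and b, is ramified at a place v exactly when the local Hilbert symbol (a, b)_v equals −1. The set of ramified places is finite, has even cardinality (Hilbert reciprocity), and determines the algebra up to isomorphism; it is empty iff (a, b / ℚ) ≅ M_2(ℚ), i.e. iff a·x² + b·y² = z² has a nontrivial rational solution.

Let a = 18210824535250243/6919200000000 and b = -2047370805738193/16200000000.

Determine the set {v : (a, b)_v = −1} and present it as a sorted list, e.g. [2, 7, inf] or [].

Mod squares: a ≡ 86, b ≡ -1634. Check v ∈ {∞, 2, 3, 5, 13, 17, 19, 29, 31, 43}.
v=43: a=43^1·(≡33), b=43^1·(≡3) mod 43; (33|43)=-1, (3|43)=-1; (−1)^{1·1·21}·(-1)^1·(-1)^1 = -1.
v=5: a=5^-8·(≡4), b=5^-8·(≡1) mod 5; (4|5)=+1, (1|5)=+1; (−1)^{-8·-8·2}·(+1)^-8·(+1)^-8 = +1.
v=13: a=13^6·(≡7), b=13^4·(≡10) mod 13; (7|13)=-1, (10|13)=+1; (−1)^{6·4·6}·(-1)^4·(+1)^6 = +1.
v=3: a=3^-2·(≡2), b=3^-4·(≡1) mod 3; (2|3)=-1, (1|3)=+1; (−1)^{-2·-4·1}·(-1)^-4·(+1)^-2 = +1.
v=2: v_2(a)=-11, v_2(b)=-9; units ≡ 3, 7 (mod 8); ε·ε+αω+βω = 1·1+-11·0+-9·1 ≡ 0  ⇒  (a,b)_2 = +1.
v=17: a=17^2·(≡8), b=17^2·(≡13) mod 17; (8|17)=+1, (13|17)=+1; (−1)^{2·2·8}·(+1)^2·(+1)^2 = +1.
v=∞: 86 > 0 and -1634 < 0  ⇒  (a,b)_∞ = +1.
v=19: a=19^2·(≡3), b=19^3·(≡1) mod 19; (3|19)=-1, (1|19)=+1; (−1)^{2·3·9}·(-1)^3·(+1)^2 = -1.
v=29: a=29^2·(≡9), b=29^2·(≡26) mod 29; (9|29)=+1, (26|29)=-1; (−1)^{2·2·14}·(+1)^2·(-1)^2 = +1.
v=31: a=31^-2·(≡21), b=31^0·(≡8) mod 31; (21|31)=-1, (8|31)=+1; (−1)^{-2·0·15}·(-1)^0·(+1)^-2 = +1.
Ram(86, -1634) = {19, 43}; no ℚ_19-point on the conic.

[19, 43]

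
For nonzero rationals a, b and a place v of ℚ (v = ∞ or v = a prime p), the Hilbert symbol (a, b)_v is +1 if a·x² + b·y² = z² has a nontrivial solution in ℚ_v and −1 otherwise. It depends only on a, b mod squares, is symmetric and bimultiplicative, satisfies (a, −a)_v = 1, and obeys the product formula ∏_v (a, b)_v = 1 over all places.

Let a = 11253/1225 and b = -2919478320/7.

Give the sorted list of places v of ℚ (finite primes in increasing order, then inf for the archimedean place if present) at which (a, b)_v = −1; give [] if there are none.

Mod squares: a ≡ 93, b ≡ -1172885. Check v ∈ {∞, 2, 3, 5, 7, 11, 23, 31, 47}.
v=47: a=47^0·(≡38), b=47^1·(≡34) mod 47; (38|47)=-1, (34|47)=+1; (−1)^{0·1·23}·(-1)^1·(+1)^0 = -1.
v=31: a=31^1·(≡13), b=31^1·(≡19) mod 31; (13|31)=-1, (19|31)=+1; (−1)^{1·1·15}·(-1)^1·(+1)^1 = +1.
v=7: a=7^-2·(≡1), b=7^-1·(≡4) mod 7; (1|7)=+1, (4|7)=+1; (−1)^{-2·-1·3}·(+1)^-1·(+1)^-2 = +1.
v=3: a=3^1·(≡1), b=3^2·(≡1) mod 3; (1|3)=+1, (1|3)=+1; (−1)^{1·2·1}·(+1)^2·(+1)^1 = +1.
v=∞: 93 > 0 and -1172885 < 0  ⇒  (a,b)_∞ = +1.
v=23: a=23^0·(≡1), b=23^1·(≡21) mod 23; (1|23)=+1, (21|23)=-1; (−1)^{0·1·11}·(+1)^1·(-1)^0 = +1.
v=11: a=11^2·(≡4), b=11^2·(≡9) mod 11; (4|11)=+1, (9|11)=+1; (−1)^{2·2·5}·(+1)^2·(+1)^2 = +1.
v=2: v_2(a)=0, v_2(b)=4; units ≡ 5, 3 (mod 8); ε·ε+αω+βω = 0·1+0·1+4·1 ≡ 0  ⇒  (a,b)_2 = +1.
v=5: a=5^-2·(≡2), b=5^1·(≡3) mod 5; (2|5)=-1, (3|5)=-1; (−1)^{-2·1·2}·(-1)^1·(-1)^-2 = -1.
(93, -1172885 / ℚ) ramifies at {5, 47}: a division algebra.

[5, 47]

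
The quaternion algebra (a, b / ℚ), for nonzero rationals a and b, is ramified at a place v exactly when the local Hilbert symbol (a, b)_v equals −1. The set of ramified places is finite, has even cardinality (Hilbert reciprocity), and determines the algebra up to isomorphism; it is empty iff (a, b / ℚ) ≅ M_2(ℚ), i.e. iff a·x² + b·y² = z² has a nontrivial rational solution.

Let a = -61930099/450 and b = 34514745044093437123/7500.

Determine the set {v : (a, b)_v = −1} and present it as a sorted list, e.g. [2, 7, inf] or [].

(a, b) ≡ (-3542, 15249) mod (ℚ^×)²; places V = {2, 3, 5, 7, 11, 13, 17, 23, ∞}.
(a,b)_11: α=3, u≡10; β=2, v≡3 (mod 11); (10|11)=-1, (3|11)=+1; sign (−1)^0·-1^2·+1^3 = +1.
(a,b)_2: α=-1, β=-2; u≡5, v≡1 (mod 8); ε(u)ε(v)=0·0, αω(v)=-1·0, βω(u)=-2·1; sum ≡ 0  ⇒  +1.
(a,b)_5: α=-2, u≡2; β=-4, v≡4 (mod 5); (2|5)=-1, (4|5)=+1; sign (−1)^0·-1^-4·+1^-2 = +1.
(a,b)_∞: sgn(-3542)=−, sgn(15249)=+, so +1.
(a,b)_13: α=0, u≡2; β=1, v≡3 (mod 13); (2|13)=-1, (3|13)=+1; sign (−1)^0·-1^1·+1^0 = -1.
(a,b)_17: α=2, u≡12; β=5, v≡16 (mod 17); (12|17)=-1, (16|17)=+1; sign (−1)^0·-1^5·+1^2 = -1.
(a,b)_7: α=1, u≡5; β=4, v≡3 (mod 7); (5|7)=-1, (3|7)=-1; sign (−1)^0·-1^4·-1^1 = -1.
(a,b)_23: α=1, u≡21; β=5, v≡11 (mod 23); (21|23)=-1, (11|23)=-1; sign (−1)^1·-1^5·-1^1 = -1.
(a,b)_3: α=-2, u≡1; β=-1, v≡1 (mod 3); (1|3)=+1, (1|3)=+1; sign (−1)^0·+1^-1·+1^-2 = +1.
Ram(-3542, 15249) = {7, 13, 17, 23}; no ℚ_7-point on the conic.

[7, 13, 17, 23]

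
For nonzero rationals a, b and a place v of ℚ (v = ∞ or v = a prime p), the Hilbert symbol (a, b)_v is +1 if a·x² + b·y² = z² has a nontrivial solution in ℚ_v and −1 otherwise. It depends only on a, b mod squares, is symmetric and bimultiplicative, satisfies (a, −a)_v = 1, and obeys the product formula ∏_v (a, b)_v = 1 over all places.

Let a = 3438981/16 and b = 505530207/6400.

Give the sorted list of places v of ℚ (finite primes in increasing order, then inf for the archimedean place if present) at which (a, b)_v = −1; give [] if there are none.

Mod squares: a ≡ 2261, b ≡ 6783. Check v ∈ {∞, 2, 3, 5, 7, 13, 17, 19}.
v=2: v_2(a)=-4, v_2(b)=-8; units ≡ 5, 7 (mod 8); ε·ε+αω+βω = 0·1+-4·0+-8·1 ≡ 0  ⇒  (a,b)_2 = +1.
v=7: a=7^1·(≡1), b=7^3·(≡3) mod 7; (1|7)=+1, (3|7)=-1; (−1)^{1·3·3}·(+1)^3·(-1)^1 = +1.
v=∞: 2261 > 0 and 6783 > 0  ⇒  (a,b)_∞ = +1.
v=13: a=13^2·(≡10), b=13^2·(≡4) mod 13; (10|13)=+1, (4|13)=+1; (−1)^{2·2·6}·(+1)^2·(+1)^2 = +1.
v=3: a=3^2·(≡2), b=3^3·(≡2) mod 3; (2|3)=-1, (2|3)=-1; (−1)^{2·3·1}·(-1)^3·(-1)^2 = -1.
v=19: a=19^1·(≡11), b=19^1·(≡2) mod 19; (11|19)=+1, (2|19)=-1; (−1)^{1·1·9}·(+1)^1·(-1)^1 = +1.
v=17: a=17^1·(≡7), b=17^1·(≡1) mod 17; (7|17)=-1, (1|17)=+1; (−1)^{1·1·8}·(-1)^1·(+1)^1 = -1.
v=5: a=5^0·(≡1), b=5^-2·(≡2) mod 5; (1|5)=+1, (2|5)=-1; (−1)^{0·-2·2}·(+1)^-2·(-1)^0 = +1.
(2261, 6783 / ℚ) ramifies at {3, 17}: a division algebra.

[3, 17]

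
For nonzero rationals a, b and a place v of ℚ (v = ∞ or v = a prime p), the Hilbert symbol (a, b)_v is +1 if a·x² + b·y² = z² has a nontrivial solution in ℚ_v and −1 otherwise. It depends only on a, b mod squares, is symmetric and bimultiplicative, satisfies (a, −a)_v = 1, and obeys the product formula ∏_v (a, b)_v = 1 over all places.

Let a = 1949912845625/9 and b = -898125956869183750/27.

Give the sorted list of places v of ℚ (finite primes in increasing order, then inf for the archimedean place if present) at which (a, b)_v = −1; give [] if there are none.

(a, b) ≡ (17, -81282) mod (ℚ^×)²; places V = {2, 3, 5, 17, 19, 23, 31, ∞}.
(a,b)_17: α=1, u≡2; β=2, v≡14 (mod 17); (2|17)=+1, (14|17)=-1; sign (−1)^0·+1^2·-1^1 = -1.
(a,b)_∞: sgn(17)=+, sgn(-81282)=−, so +1.
(a,b)_19: α=2, u≡17; β=3, v≡5 (mod 19); (17|19)=+1, (5|19)=+1; sign (−1)^0·+1^3·+1^2 = +1.
(a,b)_5: α=4, u≡2; β=4, v≡3 (mod 5); (2|5)=-1, (3|5)=-1; sign (−1)^0·-1^4·-1^4 = +1.
(a,b)_31: α=2, u≡23; β=3, v≡24 (mod 31); (23|31)=-1, (24|31)=-1; sign (−1)^0·-1^3·-1^2 = -1.
(a,b)_3: α=-2, u≡2; β=-3, v≡2 (mod 3); (2|3)=-1, (2|3)=-1; sign (−1)^0·-1^-3·-1^-2 = -1.
(a,b)_2: α=0, β=1; u≡1, v≡7 (mod 8); ε(u)ε(v)=0·1, αω(v)=0·0, βω(u)=1·0; sum ≡ 0  ⇒  +1.
(a,b)_23: α=2, u≡14; β=3, v≡2 (mod 23); (14|23)=-1, (2|23)=+1; sign (−1)^0·-1^3·+1^2 = -1.
(17, -81282 / ℚ) ramifies at {3, 17, 23, 31}: a division algebra.

[3, 17, 23, 31]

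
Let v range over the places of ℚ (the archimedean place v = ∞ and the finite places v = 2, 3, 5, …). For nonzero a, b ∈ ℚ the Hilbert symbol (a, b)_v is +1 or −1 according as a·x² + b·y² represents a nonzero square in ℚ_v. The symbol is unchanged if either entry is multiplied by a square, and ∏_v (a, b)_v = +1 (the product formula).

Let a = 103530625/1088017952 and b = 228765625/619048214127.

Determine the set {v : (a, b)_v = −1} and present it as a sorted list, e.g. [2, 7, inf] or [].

[]

Mod squares: a ≡ 2, b ≡ 7. Check v ∈ {∞, 2, 3, 5, 7, 11, 17, 37}.
v=11: a=11^2·(≡10), b=11^4·(≡8) mod 11; (10|11)=-1, (8|11)=-1; (−1)^{2·4·5}·(-1)^4·(-1)^2 = +1.
v=5: a=5^4·(≡2), b=5^6·(≡3) mod 5; (2|5)=-1, (3|5)=-1; (−1)^{4·6·2}·(-1)^6·(-1)^4 = +1.
v=37: a=37^2·(≡15), b=37^0·(≡3) mod 37; (15|37)=-1, (3|37)=+1; (−1)^{2·0·18}·(-1)^0·(+1)^2 = +1.
v=17: a=17^-2·(≡4), b=17^-4·(≡7) mod 17; (4|17)=+1, (7|17)=-1; (−1)^{-2·-4·8}·(+1)^-4·(-1)^-2 = +1.
v=7: a=7^-6·(≡2), b=7^-7·(≡4) mod 7; (2|7)=+1, (4|7)=+1; (−1)^{-6·-7·3}·(+1)^-7·(+1)^-6 = +1.
v=3: a=3^0·(≡2), b=3^-2·(≡1) mod 3; (2|3)=-1, (1|3)=+1; (−1)^{0·-2·1}·(-1)^-2·(+1)^0 = +1.
v=∞: 2 > 0 and 7 > 0  ⇒  (a,b)_∞ = +1.
v=2: v_2(a)=-5, v_2(b)=0; units ≡ 1, 7 (mod 8); ε·ε+αω+βω = 0·1+-5·0+0·0 ≡ 0  ⇒  (a,b)_2 = +1.
Ram(a, b) = ∅: the form 2·x² + 7·y² − z² is isotropic over every ℚ_v, so by Hasse–Minkowski it is isotropic over ℚ.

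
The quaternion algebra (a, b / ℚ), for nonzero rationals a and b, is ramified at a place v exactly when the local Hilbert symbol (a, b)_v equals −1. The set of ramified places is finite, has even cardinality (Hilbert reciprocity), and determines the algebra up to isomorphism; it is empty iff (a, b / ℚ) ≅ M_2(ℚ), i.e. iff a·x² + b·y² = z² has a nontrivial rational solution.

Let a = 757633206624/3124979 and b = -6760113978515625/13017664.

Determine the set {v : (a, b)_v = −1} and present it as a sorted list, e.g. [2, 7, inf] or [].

[]

Mod squares: a ≡ 66, b ≡ -65. Check v ∈ {∞, 2, 3, 5, 7, 11, 13, 37, 41}.
v=13: a=13^-2·(≡12), b=13^1·(≡11) mod 13; (12|13)=+1, (11|13)=-1; (−1)^{-2·1·6}·(+1)^1·(-1)^-2 = +1.
v=41: a=41^-2·(≡18), b=41^-2·(≡29) mod 41; (18|41)=+1, (29|41)=-1; (−1)^{-2·-2·20}·(+1)^-2·(-1)^-2 = +1.
v=3: a=3^1·(≡1), b=3^4·(≡1) mod 3; (1|3)=+1, (1|3)=+1; (−1)^{1·4·1}·(+1)^4·(+1)^1 = +1.
v=7: a=7^8·(≡5), b=7^4·(≡6) mod 7; (5|7)=-1, (6|7)=-1; (−1)^{8·4·3}·(-1)^4·(-1)^8 = +1.
v=11: a=11^-1·(≡10), b=11^-2·(≡5) mod 11; (10|11)=-1, (5|11)=+1; (−1)^{-1·-2·5}·(-1)^-2·(+1)^-1 = +1.
v=5: a=5^0·(≡1), b=5^9·(≡2) mod 5; (1|5)=+1, (2|5)=-1; (−1)^{0·9·2}·(+1)^9·(-1)^0 = +1.
v=2: v_2(a)=5, v_2(b)=-6; units ≡ 1, 7 (mod 8); ε·ε+αω+βω = 0·1+5·0+-6·0 ≡ 0  ⇒  (a,b)_2 = +1.
v=∞: 66 > 0 and -65 < 0  ⇒  (a,b)_∞ = +1.
v=37: a=37^2·(≡23), b=37^2·(≡4) mod 37; (23|37)=-1, (4|37)=+1; (−1)^{2·2·18}·(-1)^2·(+1)^2 = +1.
Every local symbol is +1, so the conic 66·x² + -65·y² = z² has ℚ_v-points for all v and hence a ℚ-point; (a, b / ℚ) ≅ M_2(ℚ).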